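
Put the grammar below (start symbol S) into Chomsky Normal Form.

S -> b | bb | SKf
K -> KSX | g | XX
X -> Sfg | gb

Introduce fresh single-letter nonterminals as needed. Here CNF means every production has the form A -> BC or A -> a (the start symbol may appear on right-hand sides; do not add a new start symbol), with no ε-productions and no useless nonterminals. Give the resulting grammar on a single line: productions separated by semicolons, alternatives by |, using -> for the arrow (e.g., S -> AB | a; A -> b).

No ε-productions.
No unit productions to eliminate.
TERM: introduce B -> b, A -> f, C -> g and substitute in every rule of length ≥2.
BIN: K -> KSX becomes K -> KD, D -> SX; S -> SKA becomes S -> SE, E -> KA; X -> SAC becomes X -> SF, F -> AC.

S -> b | BB | SE; A -> f; B -> b; C -> g; D -> SX; E -> KA; F -> AC; K -> g | KD | XX; X -> CB | SF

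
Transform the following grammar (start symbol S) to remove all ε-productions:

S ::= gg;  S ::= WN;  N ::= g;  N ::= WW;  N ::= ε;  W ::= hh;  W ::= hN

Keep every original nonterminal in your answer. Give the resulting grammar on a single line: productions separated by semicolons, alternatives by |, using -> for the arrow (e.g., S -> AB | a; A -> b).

S -> W | WN | gg; N -> g | WW; W -> h | hN | hh

Nullable set: {N}.
S -> WN: N nullable, giving W | WN.
Drop N -> ε.
W -> hN: N nullable, giving h | hN.
Unchanged (no nullable symbols): S -> gg; N -> WW; N -> g; W -> hh.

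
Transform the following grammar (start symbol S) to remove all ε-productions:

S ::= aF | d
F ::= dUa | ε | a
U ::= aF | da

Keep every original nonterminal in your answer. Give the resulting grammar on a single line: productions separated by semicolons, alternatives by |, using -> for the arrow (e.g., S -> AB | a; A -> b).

S -> a | d | aF; F -> a | dUa; U -> a | aF | da

Nullable set: {F}.
S -> aF: F nullable, giving a | aF.
Drop F -> ε.
U -> aF: F nullable, giving a | aF.
Unchanged (no nullable symbols): S -> d; F -> a; F -> dUa; U -> da.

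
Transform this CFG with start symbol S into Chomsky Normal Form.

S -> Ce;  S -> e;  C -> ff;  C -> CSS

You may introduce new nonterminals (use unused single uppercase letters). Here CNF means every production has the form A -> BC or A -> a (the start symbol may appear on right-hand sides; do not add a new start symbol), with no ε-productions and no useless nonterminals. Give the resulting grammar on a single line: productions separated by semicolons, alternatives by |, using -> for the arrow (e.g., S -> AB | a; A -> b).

S -> e | CB; A -> f; B -> e; C -> AA | CD; D -> SS

No ε-productions.
No unit productions to eliminate.
TERM: introduce B -> e, A -> f and substitute in every rule of length ≥2.
BIN: C -> CSS becomes C -> CD, D -> SS.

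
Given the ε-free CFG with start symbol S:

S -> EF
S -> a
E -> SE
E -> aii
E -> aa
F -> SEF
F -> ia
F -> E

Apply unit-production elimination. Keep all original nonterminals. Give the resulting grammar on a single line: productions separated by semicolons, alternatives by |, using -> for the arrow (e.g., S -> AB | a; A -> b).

S -> a | EF; E -> SE | aa | aii; F -> SE | aa | ia | SEF | aii

Unit productions: F->E.
Unit pairs (A ⇒* B via units): (F,E).
S: inherits non-unit rules of {S} → EF | a.
E: inherits non-unit rules of {E} → SE | aa | aii.
F: inherits non-unit rules of {E, F} → SE | SEF | aa | aii | ia.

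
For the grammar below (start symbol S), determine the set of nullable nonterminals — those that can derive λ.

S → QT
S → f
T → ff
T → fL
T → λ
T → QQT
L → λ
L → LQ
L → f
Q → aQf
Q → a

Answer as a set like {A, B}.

{L, T}

Directly nullable (have an ε-rule): {L, T}.
Not nullable: Q, S — each has a terminal in every rule's right-hand side or depends on a non-nullable symbol.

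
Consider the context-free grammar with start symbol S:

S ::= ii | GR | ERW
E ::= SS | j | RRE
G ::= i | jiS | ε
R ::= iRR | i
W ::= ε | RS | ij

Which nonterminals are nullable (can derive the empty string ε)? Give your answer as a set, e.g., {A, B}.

{G, W}

Directly nullable (have an ε-rule): {G, W}.
Not nullable: E, R, S — each has a terminal in every rule's right-hand side or depends on a non-nullable symbol.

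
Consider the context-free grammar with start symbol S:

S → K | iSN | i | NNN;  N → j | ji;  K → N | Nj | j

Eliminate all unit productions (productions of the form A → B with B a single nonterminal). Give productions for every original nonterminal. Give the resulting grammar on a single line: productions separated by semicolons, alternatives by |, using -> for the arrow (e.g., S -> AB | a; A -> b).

S -> i | j | Nj | ji | NNN | iSN; K -> j | Nj | ji; N -> j | ji

Unit productions: K->N, S->K.
Unit pairs (A ⇒* B via units): (K,N), (S,K), (S,N).
S: inherits non-unit rules of {K, N, S} → NNN | Nj | i | iSN | j | ji.
K: inherits non-unit rules of {K, N} → Nj | j | ji.
N: inherits non-unit rules of {N} → j | ji.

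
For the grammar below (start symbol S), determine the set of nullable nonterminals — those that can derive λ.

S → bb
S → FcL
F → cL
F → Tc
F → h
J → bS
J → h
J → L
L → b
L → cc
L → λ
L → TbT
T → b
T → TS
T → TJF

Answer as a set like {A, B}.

Directly nullable (have an ε-rule): {L}.
J is nullable via J -> L (every symbol on the right is already known nullable).
Not nullable: F, S, T — each has a terminal in every rule's right-hand side or depends on a non-nullable symbol.

{J, L}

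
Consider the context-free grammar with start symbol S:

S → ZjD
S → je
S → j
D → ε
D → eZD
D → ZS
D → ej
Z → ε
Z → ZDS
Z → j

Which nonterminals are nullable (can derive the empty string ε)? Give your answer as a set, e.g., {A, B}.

Directly nullable (have an ε-rule): {D, Z}.
Not nullable: S — each has a terminal in every rule's right-hand side or depends on a non-nullable symbol.

{D, Z}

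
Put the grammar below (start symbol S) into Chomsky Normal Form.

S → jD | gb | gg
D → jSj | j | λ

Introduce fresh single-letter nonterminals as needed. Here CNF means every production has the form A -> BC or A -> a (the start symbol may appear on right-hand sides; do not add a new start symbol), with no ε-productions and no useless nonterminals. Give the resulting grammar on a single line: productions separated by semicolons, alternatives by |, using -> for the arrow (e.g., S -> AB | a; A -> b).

S -> j | AD | BB | BC; A -> j; B -> g; C -> b; D -> j | AE; E -> SA

Nullable: {D}; after ε-elimination: S -> j | gb | gg | jD; D -> j | jSj.
No unit productions to eliminate.
TERM: introduce C -> b, B -> g, A -> j and substitute in every rule of length ≥2.
BIN: D -> ASA becomes D -> AE, E -> SA.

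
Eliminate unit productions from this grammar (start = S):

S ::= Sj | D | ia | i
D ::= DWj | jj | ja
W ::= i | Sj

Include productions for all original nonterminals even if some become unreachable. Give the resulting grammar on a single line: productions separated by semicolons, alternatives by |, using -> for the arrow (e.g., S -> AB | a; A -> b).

S -> i | Sj | ia | ja | jj | DWj; D -> ja | jj | DWj; W -> i | Sj

Unit productions: S->D.
Unit pairs (A ⇒* B via units): (S,D).
S: inherits non-unit rules of {D, S} → DWj | Sj | i | ia | ja | jj.
D: inherits non-unit rules of {D} → DWj | ja | jj.
W: inherits non-unit rules of {W} → Sj | i.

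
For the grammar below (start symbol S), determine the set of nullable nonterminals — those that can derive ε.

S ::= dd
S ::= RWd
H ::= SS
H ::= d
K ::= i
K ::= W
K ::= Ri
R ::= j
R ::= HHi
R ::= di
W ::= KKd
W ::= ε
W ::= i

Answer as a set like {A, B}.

{K, W}

Directly nullable (have an ε-rule): {W}.
K is nullable via K -> W (every symbol on the right is already known nullable).
Not nullable: H, R, S — each has a terminal in every rule's right-hand side or depends on a non-nullable symbol.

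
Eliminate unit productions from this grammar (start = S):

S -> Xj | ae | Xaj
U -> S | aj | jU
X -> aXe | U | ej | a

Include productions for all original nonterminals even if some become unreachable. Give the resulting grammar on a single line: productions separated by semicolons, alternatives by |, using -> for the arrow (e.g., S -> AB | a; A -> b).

Unit productions: U->S, X->U.
Unit pairs (A ⇒* B via units): (U,S), (X,S), (X,U).
S: inherits non-unit rules of {S} → Xaj | Xj | ae.
U: inherits non-unit rules of {S, U} → Xaj | Xj | ae | aj | jU.
X: inherits non-unit rules of {S, U, X} → Xaj | Xj | a | aXe | ae | aj | ej | jU.

S -> Xj | ae | Xaj; U -> Xj | ae | aj | jU | Xaj; X -> a | Xj | ae | aj | ej | jU | Xaj | aXe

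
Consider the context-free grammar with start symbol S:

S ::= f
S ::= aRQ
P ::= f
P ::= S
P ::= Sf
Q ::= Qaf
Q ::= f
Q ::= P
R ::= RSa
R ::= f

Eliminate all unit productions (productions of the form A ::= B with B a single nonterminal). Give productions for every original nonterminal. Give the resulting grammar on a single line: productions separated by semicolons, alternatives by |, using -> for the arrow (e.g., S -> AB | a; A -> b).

S -> f | aRQ; P -> f | Sf | aRQ; Q -> f | Sf | Qaf | aRQ; R -> f | RSa

Unit productions: P->S, Q->P.
Unit pairs (A ⇒* B via units): (P,S), (Q,P), (Q,S).
S: inherits non-unit rules of {S} → aRQ | f.
P: inherits non-unit rules of {P, S} → Sf | aRQ | f.
Q: inherits non-unit rules of {P, Q, S} → Qaf | Sf | aRQ | f.
R: inherits non-unit rules of {R} → RSa | f.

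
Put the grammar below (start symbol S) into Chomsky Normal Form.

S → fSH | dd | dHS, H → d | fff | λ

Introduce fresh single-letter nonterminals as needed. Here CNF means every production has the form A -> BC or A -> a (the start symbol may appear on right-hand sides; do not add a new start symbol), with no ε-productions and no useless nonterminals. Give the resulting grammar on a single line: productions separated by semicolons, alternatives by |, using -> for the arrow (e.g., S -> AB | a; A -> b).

S -> AD | AS | BB | BE | BS; A -> f; B -> d; C -> AA; D -> SH; E -> HS; H -> d | AC

Nullable: {H}; after ε-elimination: S -> dS | dd | fS | dHS | fSH; H -> d | fff.
No unit productions to eliminate.
TERM: introduce B -> d, A -> f and substitute in every rule of length ≥2.
BIN: H -> AAA becomes H -> AC, C -> AA; S -> ASH becomes S -> AD, D -> SH; S -> BHS becomes S -> BE, E -> HS.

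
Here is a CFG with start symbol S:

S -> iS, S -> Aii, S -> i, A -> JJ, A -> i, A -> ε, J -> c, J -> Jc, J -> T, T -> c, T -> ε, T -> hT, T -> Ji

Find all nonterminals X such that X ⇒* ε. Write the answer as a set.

Directly nullable (have an ε-rule): {A, T}.
J is nullable via J -> T (every symbol on the right is already known nullable).
Not nullable: S — each has a terminal in every rule's right-hand side or depends on a non-nullable symbol.

{A, J, T}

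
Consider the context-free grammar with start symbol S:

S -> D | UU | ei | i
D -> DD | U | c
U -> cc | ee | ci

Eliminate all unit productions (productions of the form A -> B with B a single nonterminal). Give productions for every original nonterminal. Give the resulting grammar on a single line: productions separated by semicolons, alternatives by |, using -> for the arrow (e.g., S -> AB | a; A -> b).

Unit productions: D->U, S->D.
Unit pairs (A ⇒* B via units): (D,U), (S,D), (S,U).
S: inherits non-unit rules of {D, S, U} → DD | UU | c | cc | ci | ee | ei | i.
D: inherits non-unit rules of {D, U} → DD | c | cc | ci | ee.
U: inherits non-unit rules of {U} → cc | ci | ee.

S -> c | i | DD | UU | cc | ci | ee | ei; D -> c | DD | cc | ci | ee; U -> cc | ci | ee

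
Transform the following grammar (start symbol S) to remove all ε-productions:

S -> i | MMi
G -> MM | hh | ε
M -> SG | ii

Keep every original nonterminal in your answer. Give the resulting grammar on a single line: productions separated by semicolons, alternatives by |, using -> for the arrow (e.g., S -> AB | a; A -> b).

Nullable set: {G}.
Drop G -> ε.
M -> SG: G nullable, giving S | SG.
Unchanged (no nullable symbols): S -> MMi; S -> i; G -> MM; G -> hh; M -> ii.

S -> i | MMi; G -> MM | hh; M -> S | SG | ii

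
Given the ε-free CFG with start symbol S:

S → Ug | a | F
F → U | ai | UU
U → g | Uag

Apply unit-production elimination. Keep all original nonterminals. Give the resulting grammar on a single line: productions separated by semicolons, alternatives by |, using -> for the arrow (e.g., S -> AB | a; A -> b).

Unit productions: F->U, S->F.
Unit pairs (A ⇒* B via units): (F,U), (S,F), (S,U).
S: inherits non-unit rules of {F, S, U} → UU | Uag | Ug | a | ai | g.
F: inherits non-unit rules of {F, U} → UU | Uag | ai | g.
U: inherits non-unit rules of {U} → Uag | g.

S -> a | g | UU | Ug | ai | Uag; F -> g | UU | ai | Uag; U -> g | Uag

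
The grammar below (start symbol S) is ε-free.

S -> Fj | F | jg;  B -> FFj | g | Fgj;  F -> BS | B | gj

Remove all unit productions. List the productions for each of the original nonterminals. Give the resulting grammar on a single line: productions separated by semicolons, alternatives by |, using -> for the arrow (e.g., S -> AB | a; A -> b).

Unit productions: F->B, S->F.
Unit pairs (A ⇒* B via units): (F,B), (S,B), (S,F).
S: inherits non-unit rules of {B, F, S} → BS | FFj | Fgj | Fj | g | gj | jg.
B: inherits non-unit rules of {B} → FFj | Fgj | g.
F: inherits non-unit rules of {B, F} → BS | FFj | Fgj | g | gj.

S -> g | BS | Fj | gj | jg | FFj | Fgj; B -> g | FFj | Fgj; F -> g | BS | gj | FFj | Fgj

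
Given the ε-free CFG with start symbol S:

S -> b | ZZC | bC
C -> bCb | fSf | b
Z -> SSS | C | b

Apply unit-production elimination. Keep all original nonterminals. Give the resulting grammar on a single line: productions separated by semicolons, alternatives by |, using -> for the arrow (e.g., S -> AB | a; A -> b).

Unit productions: Z->C.
Unit pairs (A ⇒* B via units): (Z,C).
S: inherits non-unit rules of {S} → ZZC | b | bC.
C: inherits non-unit rules of {C} → b | bCb | fSf.
Z: inherits non-unit rules of {C, Z} → SSS | b | bCb | fSf.

S -> b | bC | ZZC; C -> b | bCb | fSf; Z -> b | SSS | bCb | fSf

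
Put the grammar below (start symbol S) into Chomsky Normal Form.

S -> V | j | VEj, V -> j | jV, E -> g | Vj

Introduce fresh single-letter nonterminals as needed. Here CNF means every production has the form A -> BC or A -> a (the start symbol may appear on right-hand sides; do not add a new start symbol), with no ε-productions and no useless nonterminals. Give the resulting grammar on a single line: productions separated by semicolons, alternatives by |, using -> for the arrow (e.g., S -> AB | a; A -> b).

S -> j | AV | VB; A -> j; B -> EA; E -> g | VA; V -> j | AV

No ε-productions.
After unit-elimination: S -> j | jV | VEj; E -> g | Vj; V -> j | jV.
TERM: introduce A -> j and substitute in every rule of length ≥2.
BIN: S -> VEA becomes S -> VB, B -> EA.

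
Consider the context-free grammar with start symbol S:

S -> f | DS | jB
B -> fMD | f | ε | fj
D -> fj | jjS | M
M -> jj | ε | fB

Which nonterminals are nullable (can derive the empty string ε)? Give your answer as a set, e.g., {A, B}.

{B, D, M}

Directly nullable (have an ε-rule): {B, M}.
D is nullable via D -> M (every symbol on the right is already known nullable).
Not nullable: S — each has a terminal in every rule's right-hand side or depends on a non-nullable symbol.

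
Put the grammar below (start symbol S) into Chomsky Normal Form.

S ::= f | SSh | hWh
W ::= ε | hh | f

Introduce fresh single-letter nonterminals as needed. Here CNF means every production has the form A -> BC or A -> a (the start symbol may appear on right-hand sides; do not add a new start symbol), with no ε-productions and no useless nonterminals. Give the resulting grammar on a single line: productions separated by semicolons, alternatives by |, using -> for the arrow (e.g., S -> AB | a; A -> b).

Nullable: {W}; after ε-elimination: S -> f | hh | SSh | hWh; W -> f | hh.
No unit productions to eliminate.
TERM: introduce A -> h and substitute in every rule of length ≥2.
BIN: S -> AWA becomes S -> AB, B -> WA; S -> SSA becomes S -> SC, C -> SA.

S -> f | AA | AB | SC; A -> h; B -> WA; C -> SA; W -> f | AA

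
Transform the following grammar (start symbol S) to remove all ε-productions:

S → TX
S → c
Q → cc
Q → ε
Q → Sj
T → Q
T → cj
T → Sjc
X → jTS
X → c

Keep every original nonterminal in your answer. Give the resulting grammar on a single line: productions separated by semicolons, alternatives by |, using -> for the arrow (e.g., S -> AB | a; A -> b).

Nullable set: {Q, T}.
S -> TX: T nullable, giving TX | X.
Drop Q -> ε.
T -> Q: Q nullable, giving Q.
X -> jTS: T nullable, giving jS | jTS.
Unchanged (no nullable symbols): S -> c; Q -> Sj; Q -> cc; T -> Sjc; T -> cj; X -> c.

S -> X | c | TX; Q -> Sj | cc; T -> Q | cj | Sjc; X -> c | jS | jTS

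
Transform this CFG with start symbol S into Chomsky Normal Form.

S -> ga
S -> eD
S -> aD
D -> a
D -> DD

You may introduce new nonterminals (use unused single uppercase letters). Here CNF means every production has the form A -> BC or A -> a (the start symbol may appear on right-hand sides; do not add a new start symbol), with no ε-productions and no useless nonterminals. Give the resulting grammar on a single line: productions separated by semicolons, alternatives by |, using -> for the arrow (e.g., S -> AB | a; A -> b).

S -> AD | BD | CA; A -> a; B -> e; C -> g; D -> a | DD

No ε-productions.
No unit productions to eliminate.
TERM: introduce A -> a, B -> e, C -> g and substitute in every rule of length ≥2.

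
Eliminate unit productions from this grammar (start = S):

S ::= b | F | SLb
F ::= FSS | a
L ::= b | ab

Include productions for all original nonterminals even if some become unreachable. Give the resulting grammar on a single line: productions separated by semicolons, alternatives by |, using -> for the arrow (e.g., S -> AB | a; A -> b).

Unit productions: S->F.
Unit pairs (A ⇒* B via units): (S,F).
S: inherits non-unit rules of {F, S} → FSS | SLb | a | b.
F: inherits non-unit rules of {F} → FSS | a.
L: inherits non-unit rules of {L} → ab | b.

S -> a | b | FSS | SLb; F -> a | FSS; L -> b | ab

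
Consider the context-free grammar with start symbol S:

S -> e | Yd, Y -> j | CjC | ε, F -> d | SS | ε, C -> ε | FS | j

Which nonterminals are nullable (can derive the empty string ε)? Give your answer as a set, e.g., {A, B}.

Directly nullable (have an ε-rule): {C, F, Y}.
Not nullable: S — each has a terminal in every rule's right-hand side or depends on a non-nullable symbol.

{C, F, Y}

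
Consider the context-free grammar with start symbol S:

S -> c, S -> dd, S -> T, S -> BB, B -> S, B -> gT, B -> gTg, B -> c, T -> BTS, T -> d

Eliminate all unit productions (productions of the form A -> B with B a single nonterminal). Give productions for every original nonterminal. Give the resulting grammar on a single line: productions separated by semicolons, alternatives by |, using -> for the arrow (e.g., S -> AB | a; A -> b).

S -> c | d | BB | dd | BTS; B -> c | d | BB | dd | gT | BTS | gTg; T -> d | BTS

Unit productions: B->S, S->T.
Unit pairs (A ⇒* B via units): (B,S), (B,T), (S,T).
S: inherits non-unit rules of {S, T} → BB | BTS | c | d | dd.
B: inherits non-unit rules of {B, S, T} → BB | BTS | c | d | dd | gT | gTg.
T: inherits non-unit rules of {T} → BTS | d.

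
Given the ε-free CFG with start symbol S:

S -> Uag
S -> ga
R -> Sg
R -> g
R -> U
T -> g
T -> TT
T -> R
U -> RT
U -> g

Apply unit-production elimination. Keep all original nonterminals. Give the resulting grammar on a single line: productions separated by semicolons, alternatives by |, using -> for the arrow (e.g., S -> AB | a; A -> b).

Unit productions: R->U, T->R.
Unit pairs (A ⇒* B via units): (R,U), (T,R), (T,U).
S: inherits non-unit rules of {S} → Uag | ga.
R: inherits non-unit rules of {R, U} → RT | Sg | g.
T: inherits non-unit rules of {R, T, U} → RT | Sg | TT | g.
U: inherits non-unit rules of {U} → RT | g.

S -> ga | Uag; R -> g | RT | Sg; T -> g | RT | Sg | TT; U -> g | RT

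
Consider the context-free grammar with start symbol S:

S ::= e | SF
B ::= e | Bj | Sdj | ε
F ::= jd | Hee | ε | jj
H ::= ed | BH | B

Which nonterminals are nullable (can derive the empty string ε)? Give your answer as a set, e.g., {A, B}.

{B, F, H}

Directly nullable (have an ε-rule): {B, F}.
H is nullable via H -> B (every symbol on the right is already known nullable).
Not nullable: S — each has a terminal in every rule's right-hand side or depends on a non-nullable symbol.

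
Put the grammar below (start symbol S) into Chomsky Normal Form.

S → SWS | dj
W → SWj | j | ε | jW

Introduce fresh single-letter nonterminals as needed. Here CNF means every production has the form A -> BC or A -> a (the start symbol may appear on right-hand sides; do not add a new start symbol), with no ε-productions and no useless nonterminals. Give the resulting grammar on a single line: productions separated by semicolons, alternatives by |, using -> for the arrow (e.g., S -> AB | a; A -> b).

Nullable: {W}; after ε-elimination: S -> SS | dj | SWS; W -> j | Sj | jW | SWj.
No unit productions to eliminate.
TERM: introduce A -> d, B -> j and substitute in every rule of length ≥2.
BIN: S -> SWS becomes S -> SC, C -> WS; W -> SWB becomes W -> SD, D -> WB.

S -> AB | SC | SS; A -> d; B -> j; C -> WS; D -> WB; W -> j | BW | SB | SD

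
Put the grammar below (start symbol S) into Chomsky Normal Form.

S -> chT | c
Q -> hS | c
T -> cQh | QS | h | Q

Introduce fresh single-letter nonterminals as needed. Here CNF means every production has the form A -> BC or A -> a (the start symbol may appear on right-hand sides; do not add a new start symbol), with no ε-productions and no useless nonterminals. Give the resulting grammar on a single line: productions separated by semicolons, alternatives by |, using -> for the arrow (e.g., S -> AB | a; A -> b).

No ε-productions.
After unit-elimination: S -> c | chT; Q -> c | hS; T -> c | h | QS | hS | cQh.
TERM: introduce B -> c, A -> h and substitute in every rule of length ≥2.
BIN: S -> BAT becomes S -> BC, C -> AT; T -> BQA becomes T -> BD, D -> QA.

S -> c | BC; A -> h; B -> c; C -> AT; D -> QA; Q -> c | AS; T -> c | h | AS | BD | QS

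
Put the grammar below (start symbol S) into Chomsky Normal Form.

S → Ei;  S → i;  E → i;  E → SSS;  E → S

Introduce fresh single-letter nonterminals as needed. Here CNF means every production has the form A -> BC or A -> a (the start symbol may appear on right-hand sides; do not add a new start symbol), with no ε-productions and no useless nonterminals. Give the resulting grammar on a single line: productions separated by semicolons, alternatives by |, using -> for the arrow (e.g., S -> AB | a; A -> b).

S -> i | EA; A -> i; B -> SS; E -> i | EA | SB

No ε-productions.
After unit-elimination: S -> i | Ei; E -> i | Ei | SSS.
TERM: introduce A -> i and substitute in every rule of length ≥2.
BIN: E -> SSS becomes E -> SB, B -> SS.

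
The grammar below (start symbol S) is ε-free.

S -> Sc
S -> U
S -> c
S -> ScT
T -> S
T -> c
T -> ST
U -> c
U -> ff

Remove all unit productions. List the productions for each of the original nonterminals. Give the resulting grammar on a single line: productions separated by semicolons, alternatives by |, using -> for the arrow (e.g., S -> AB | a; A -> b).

Unit productions: S->U, T->S.
Unit pairs (A ⇒* B via units): (S,U), (T,S), (T,U).
S: inherits non-unit rules of {S, U} → Sc | ScT | c | ff.
T: inherits non-unit rules of {S, T, U} → ST | Sc | ScT | c | ff.
U: inherits non-unit rules of {U} → c | ff.

S -> c | Sc | ff | ScT; T -> c | ST | Sc | ff | ScT; U -> c | ff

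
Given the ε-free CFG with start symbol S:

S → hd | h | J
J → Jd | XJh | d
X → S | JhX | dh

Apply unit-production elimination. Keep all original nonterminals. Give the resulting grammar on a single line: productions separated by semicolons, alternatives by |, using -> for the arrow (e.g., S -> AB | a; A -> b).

S -> d | h | Jd | hd | XJh; J -> d | Jd | XJh; X -> d | h | Jd | dh | hd | JhX | XJh

Unit productions: S->J, X->S.
Unit pairs (A ⇒* B via units): (S,J), (X,J), (X,S).
S: inherits non-unit rules of {J, S} → Jd | XJh | d | h | hd.
J: inherits non-unit rules of {J} → Jd | XJh | d.
X: inherits non-unit rules of {J, S, X} → Jd | JhX | XJh | d | dh | h | hd.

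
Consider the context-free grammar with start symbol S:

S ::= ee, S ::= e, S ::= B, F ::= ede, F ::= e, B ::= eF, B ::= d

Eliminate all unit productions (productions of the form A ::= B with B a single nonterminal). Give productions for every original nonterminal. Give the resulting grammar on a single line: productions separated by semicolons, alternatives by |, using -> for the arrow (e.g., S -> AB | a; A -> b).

S -> d | e | eF | ee; B -> d | eF; F -> e | ede

Unit productions: S->B.
Unit pairs (A ⇒* B via units): (S,B).
S: inherits non-unit rules of {B, S} → d | e | eF | ee.
B: inherits non-unit rules of {B} → d | eF.
F: inherits non-unit rules of {F} → e | ede.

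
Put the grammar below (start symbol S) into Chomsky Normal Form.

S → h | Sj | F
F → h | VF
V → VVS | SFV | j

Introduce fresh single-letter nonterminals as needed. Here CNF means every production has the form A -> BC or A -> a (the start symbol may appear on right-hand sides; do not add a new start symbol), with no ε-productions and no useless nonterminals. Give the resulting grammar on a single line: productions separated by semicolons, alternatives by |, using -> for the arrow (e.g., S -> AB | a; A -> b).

S -> h | SA | VF; A -> j; B -> FV; C -> VS; F -> h | VF; V -> j | SB | VC

No ε-productions.
After unit-elimination: S -> h | Sj | VF; F -> h | VF; V -> j | SFV | VVS.
TERM: introduce A -> j and substitute in every rule of length ≥2.
BIN: V -> SFV becomes V -> SB, B -> FV; V -> VVS becomes V -> VC, C -> VS.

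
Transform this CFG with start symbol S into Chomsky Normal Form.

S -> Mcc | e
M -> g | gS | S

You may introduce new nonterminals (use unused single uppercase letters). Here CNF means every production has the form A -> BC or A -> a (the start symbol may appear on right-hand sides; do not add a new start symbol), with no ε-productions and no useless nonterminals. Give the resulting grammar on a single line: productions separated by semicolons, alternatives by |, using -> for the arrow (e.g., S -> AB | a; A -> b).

S -> e | MD; A -> c; B -> g; C -> AA; D -> AA; M -> e | g | BS | MC

No ε-productions.
After unit-elimination: S -> e | Mcc; M -> e | g | gS | Mcc.
TERM: introduce A -> c, B -> g and substitute in every rule of length ≥2.
BIN: M -> MAA becomes M -> MC, C -> AA; S -> MAA becomes S -> MD, D -> AA.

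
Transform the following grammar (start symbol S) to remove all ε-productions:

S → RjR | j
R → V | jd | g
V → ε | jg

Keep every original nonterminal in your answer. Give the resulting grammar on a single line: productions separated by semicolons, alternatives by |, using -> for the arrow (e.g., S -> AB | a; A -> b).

Nullable set: {R, V}.
S -> RjR: R, R nullable, giving Rj | RjR | j | jR.
R -> V: V nullable, giving V.
Drop V -> ε.
Unchanged (no nullable symbols): S -> j; R -> g; R -> jd; V -> jg.

S -> j | Rj | jR | RjR; R -> V | g | jd; V -> jg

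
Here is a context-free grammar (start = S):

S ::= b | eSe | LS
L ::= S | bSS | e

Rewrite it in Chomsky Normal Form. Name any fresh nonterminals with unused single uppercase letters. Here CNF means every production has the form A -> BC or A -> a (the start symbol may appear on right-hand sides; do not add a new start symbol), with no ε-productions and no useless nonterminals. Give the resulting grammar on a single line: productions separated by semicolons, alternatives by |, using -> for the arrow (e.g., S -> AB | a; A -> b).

No ε-productions.
After unit-elimination: S -> b | LS | eSe; L -> b | e | LS | bSS | eSe.
TERM: introduce A -> b, B -> e and substitute in every rule of length ≥2.
BIN: L -> ASS becomes L -> AC, C -> SS; L -> BSB becomes L -> BD, D -> SB; S -> BSB becomes S -> BE, E -> SB.

S -> b | BE | LS; A -> b; B -> e; C -> SS; D -> SB; E -> SB; L -> b | e | AC | BD | LS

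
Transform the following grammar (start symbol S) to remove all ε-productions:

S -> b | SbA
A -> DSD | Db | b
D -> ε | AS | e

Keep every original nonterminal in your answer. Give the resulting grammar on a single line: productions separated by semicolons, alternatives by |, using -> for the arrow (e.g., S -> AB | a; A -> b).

Nullable set: {D}.
A -> DSD: D, D nullable, giving DS | DSD | S | SD.
A -> Db: D nullable, giving Db | b.
Drop D -> ε.
Unchanged (no nullable symbols): S -> SbA; S -> b; A -> b; D -> AS; D -> e.

S -> b | SbA; A -> S | b | DS | Db | SD | DSD; D -> e | AS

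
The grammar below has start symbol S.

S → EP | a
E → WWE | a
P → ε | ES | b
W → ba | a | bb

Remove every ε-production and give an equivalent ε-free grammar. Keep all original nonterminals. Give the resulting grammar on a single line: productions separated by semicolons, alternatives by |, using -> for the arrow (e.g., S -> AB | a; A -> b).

Nullable set: {P}.
S -> EP: P nullable, giving E | EP.
Drop P -> ε.
Unchanged (no nullable symbols): S -> a; E -> WWE; E -> a; P -> ES; P -> b; W -> a; W -> ba; W -> bb.

S -> E | a | EP; E -> a | WWE; P -> b | ES; W -> a | ba | bb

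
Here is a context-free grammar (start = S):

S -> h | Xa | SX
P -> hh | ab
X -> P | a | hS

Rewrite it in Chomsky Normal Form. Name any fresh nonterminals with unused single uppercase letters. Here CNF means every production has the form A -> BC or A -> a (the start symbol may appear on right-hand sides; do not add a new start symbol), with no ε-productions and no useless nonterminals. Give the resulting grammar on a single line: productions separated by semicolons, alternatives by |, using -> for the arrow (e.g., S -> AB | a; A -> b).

No ε-productions.
After unit-elimination: S -> h | SX | Xa; P -> ab | hh; X -> a | ab | hS | hh.
TERM: introduce A -> a, B -> b, C -> h and substitute in every rule of length ≥2.
Drop unreachable/unproductive: P.

S -> h | SX | XA; A -> a; B -> b; C -> h; X -> a | AB | CC | CS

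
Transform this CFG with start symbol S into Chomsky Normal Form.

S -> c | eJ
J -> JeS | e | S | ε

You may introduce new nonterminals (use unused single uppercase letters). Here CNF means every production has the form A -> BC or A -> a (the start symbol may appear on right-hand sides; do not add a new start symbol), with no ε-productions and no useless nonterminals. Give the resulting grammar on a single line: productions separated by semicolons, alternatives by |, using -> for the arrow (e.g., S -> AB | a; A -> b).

S -> c | e | AJ; A -> e; B -> AS; J -> c | e | AJ | AS | JB

Nullable: {J}; after ε-elimination: S -> c | e | eJ; J -> S | e | eS | JeS.
After unit-elimination: S -> c | e | eJ; J -> c | e | eJ | eS | JeS.
TERM: introduce A -> e and substitute in every rule of length ≥2.
BIN: J -> JAS becomes J -> JB, B -> AS.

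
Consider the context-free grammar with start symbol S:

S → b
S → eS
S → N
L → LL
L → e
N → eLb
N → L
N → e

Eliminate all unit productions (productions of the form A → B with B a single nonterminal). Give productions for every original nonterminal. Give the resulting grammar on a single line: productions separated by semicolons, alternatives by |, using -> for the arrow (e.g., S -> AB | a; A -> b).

S -> b | e | LL | eS | eLb; L -> e | LL; N -> e | LL | eLb

Unit productions: N->L, S->N.
Unit pairs (A ⇒* B via units): (N,L), (S,L), (S,N).
S: inherits non-unit rules of {L, N, S} → LL | b | e | eLb | eS.
L: inherits non-unit rules of {L} → LL | e.
N: inherits non-unit rules of {L, N} → LL | e | eLb.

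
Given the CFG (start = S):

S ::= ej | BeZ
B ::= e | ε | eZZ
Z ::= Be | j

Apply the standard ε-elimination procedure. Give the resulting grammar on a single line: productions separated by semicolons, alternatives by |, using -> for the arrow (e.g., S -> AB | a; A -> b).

S -> eZ | ej | BeZ; B -> e | eZZ; Z -> e | j | Be

Nullable set: {B}.
S -> BeZ: B nullable, giving BeZ | eZ.
Drop B -> ε.
Z -> Be: B nullable, giving Be | e.
Unchanged (no nullable symbols): S -> ej; B -> e; B -> eZZ; Z -> j.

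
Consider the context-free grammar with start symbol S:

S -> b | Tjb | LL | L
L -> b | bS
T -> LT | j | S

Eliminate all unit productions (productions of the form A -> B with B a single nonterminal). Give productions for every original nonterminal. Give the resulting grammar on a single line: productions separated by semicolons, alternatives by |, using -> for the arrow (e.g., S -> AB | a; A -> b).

S -> b | LL | bS | Tjb; L -> b | bS; T -> b | j | LL | LT | bS | Tjb

Unit productions: S->L, T->S.
Unit pairs (A ⇒* B via units): (S,L), (T,L), (T,S).
S: inherits non-unit rules of {L, S} → LL | Tjb | b | bS.
L: inherits non-unit rules of {L} → b | bS.
T: inherits non-unit rules of {L, S, T} → LL | LT | Tjb | b | bS | j.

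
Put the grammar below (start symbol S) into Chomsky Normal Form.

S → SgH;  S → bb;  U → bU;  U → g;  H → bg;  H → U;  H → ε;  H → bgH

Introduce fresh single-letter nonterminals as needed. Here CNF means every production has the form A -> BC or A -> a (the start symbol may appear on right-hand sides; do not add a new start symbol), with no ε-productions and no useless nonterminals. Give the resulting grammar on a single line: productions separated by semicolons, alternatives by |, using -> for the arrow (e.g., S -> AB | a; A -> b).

S -> AA | SB | SD; A -> b; B -> g; C -> BH; D -> BH; H -> g | AB | AC | AU; U -> g | AU

Nullable: {H}; after ε-elimination: S -> Sg | bb | SgH; H -> U | bg | bgH; U -> g | bU.
After unit-elimination: S -> Sg | bb | SgH; H -> g | bU | bg | bgH; U -> g | bU.
TERM: introduce A -> b, B -> g and substitute in every rule of length ≥2.
BIN: H -> ABH becomes H -> AC, C -> BH; S -> SBH becomes S -> SD, D -> BH.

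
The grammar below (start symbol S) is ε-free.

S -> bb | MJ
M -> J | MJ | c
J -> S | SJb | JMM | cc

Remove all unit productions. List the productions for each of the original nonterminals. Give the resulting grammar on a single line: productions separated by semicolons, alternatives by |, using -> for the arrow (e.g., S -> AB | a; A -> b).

Unit productions: J->S, M->J.
Unit pairs (A ⇒* B via units): (J,S), (M,J), (M,S).
S: inherits non-unit rules of {S} → MJ | bb.
J: inherits non-unit rules of {J, S} → JMM | MJ | SJb | bb | cc.
M: inherits non-unit rules of {J, M, S} → JMM | MJ | SJb | bb | c | cc.

S -> MJ | bb; J -> MJ | bb | cc | JMM | SJb; M -> c | MJ | bb | cc | JMM | SJb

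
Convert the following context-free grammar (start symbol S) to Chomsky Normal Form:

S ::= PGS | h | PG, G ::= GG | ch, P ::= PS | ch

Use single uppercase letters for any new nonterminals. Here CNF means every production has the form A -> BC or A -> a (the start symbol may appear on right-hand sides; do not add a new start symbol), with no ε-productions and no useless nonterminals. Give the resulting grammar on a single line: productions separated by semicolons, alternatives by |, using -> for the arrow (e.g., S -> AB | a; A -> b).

No ε-productions.
No unit productions to eliminate.
TERM: introduce A -> c, B -> h and substitute in every rule of length ≥2.
BIN: S -> PGS becomes S -> PC, C -> GS.

S -> h | PC | PG; A -> c; B -> h; C -> GS; G -> AB | GG; P -> AB | PS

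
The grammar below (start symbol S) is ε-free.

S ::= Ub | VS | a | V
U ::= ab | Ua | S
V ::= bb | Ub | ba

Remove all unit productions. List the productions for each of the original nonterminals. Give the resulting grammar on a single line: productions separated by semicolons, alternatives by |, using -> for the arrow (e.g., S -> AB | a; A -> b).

Unit productions: S->V, U->S.
Unit pairs (A ⇒* B via units): (S,V), (U,S), (U,V).
S: inherits non-unit rules of {S, V} → Ub | VS | a | ba | bb.
U: inherits non-unit rules of {S, U, V} → Ua | Ub | VS | a | ab | ba | bb.
V: inherits non-unit rules of {V} → Ub | ba | bb.

S -> a | Ub | VS | ba | bb; U -> a | Ua | Ub | VS | ab | ba | bb; V -> Ub | ba | bb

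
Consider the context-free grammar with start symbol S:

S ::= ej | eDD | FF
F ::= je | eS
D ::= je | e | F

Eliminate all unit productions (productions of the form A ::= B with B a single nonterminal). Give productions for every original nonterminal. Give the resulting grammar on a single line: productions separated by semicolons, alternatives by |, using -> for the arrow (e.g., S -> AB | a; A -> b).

S -> FF | ej | eDD; D -> e | eS | je; F -> eS | je

Unit productions: D->F.
Unit pairs (A ⇒* B via units): (D,F).
S: inherits non-unit rules of {S} → FF | eDD | ej.
D: inherits non-unit rules of {D, F} → e | eS | je.
F: inherits non-unit rules of {F} → eS | je.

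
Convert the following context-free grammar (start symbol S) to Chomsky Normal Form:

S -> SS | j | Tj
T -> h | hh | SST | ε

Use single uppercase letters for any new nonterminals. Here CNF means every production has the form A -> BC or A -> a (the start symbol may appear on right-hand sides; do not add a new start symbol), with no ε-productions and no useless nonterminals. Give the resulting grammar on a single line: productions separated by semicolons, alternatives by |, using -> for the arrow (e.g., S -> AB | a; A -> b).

S -> j | SS | TA; A -> j; B -> h; C -> ST; T -> h | BB | SC | SS

Nullable: {T}; after ε-elimination: S -> j | SS | Tj; T -> h | SS | hh | SST.
No unit productions to eliminate.
TERM: introduce B -> h, A -> j and substitute in every rule of length ≥2.
BIN: T -> SST becomes T -> SC, C -> ST.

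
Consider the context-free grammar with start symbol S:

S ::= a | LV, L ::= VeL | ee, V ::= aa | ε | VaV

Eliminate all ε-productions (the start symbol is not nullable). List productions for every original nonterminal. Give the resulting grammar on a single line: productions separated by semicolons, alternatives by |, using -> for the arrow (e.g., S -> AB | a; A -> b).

Nullable set: {V}.
S -> LV: V nullable, giving L | LV.
L -> VeL: V nullable, giving VeL | eL.
Drop V -> ε.
V -> VaV: V, V nullable, giving Va | VaV | a | aV.
Unchanged (no nullable symbols): S -> a; L -> ee; V -> aa.

S -> L | a | LV; L -> eL | ee | VeL; V -> a | Va | aV | aa | VaV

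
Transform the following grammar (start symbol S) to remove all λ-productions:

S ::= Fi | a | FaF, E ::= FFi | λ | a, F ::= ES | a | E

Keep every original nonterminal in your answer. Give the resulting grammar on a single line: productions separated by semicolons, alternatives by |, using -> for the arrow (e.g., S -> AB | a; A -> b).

S -> a | i | Fa | Fi | aF | FaF; E -> a | i | Fi | FFi; F -> E | S | a | ES

Nullable set: {E, F}.
S -> FaF: F, F nullable, giving Fa | FaF | a | aF.
S -> Fi: F nullable, giving Fi | i.
Drop E -> λ.
E -> FFi: F, F nullable, giving FFi | Fi | i.
F -> E: E nullable, giving E.
F -> ES: E nullable, giving ES | S.
Unchanged (no nullable symbols): S -> a; E -> a; F -> a.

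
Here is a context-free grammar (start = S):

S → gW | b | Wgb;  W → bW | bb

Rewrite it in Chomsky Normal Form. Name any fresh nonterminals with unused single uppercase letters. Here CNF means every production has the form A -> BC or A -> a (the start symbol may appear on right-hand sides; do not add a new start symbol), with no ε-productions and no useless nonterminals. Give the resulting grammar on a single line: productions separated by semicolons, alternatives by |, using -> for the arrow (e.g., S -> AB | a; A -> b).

S -> b | AW | WC; A -> g; B -> b; C -> AB; W -> BB | BW

No ε-productions.
No unit productions to eliminate.
TERM: introduce B -> b, A -> g and substitute in every rule of length ≥2.
BIN: S -> WAB becomes S -> WC, C -> AB.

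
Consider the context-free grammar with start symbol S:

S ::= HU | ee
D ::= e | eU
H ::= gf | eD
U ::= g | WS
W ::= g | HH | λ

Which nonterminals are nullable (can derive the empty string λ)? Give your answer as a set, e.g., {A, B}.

{W}

Directly nullable (have an ε-rule): {W}.
Not nullable: D, H, S, U — each has a terminal in every rule's right-hand side or depends on a non-nullable symbol.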